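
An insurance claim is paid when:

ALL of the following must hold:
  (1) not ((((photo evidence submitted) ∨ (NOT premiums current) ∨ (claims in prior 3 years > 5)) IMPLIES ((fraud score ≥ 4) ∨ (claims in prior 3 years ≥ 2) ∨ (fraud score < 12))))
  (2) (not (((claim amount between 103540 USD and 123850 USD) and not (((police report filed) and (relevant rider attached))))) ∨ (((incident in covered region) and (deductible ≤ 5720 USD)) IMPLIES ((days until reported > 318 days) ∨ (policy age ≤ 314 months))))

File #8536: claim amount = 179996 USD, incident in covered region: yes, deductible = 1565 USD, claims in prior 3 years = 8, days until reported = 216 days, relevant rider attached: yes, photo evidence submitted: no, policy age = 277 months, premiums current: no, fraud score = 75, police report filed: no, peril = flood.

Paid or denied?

Atomic conditions:
  photo evidence submitted: no → false
  NOT premiums current: no → true
  claims in prior 3 years > 5: 8 > 5 is true
  fraud score ≥ 4: 75 ≥ 4 is true
  claims in prior 3 years ≥ 2: 8 ≥ 2 is true
  fraud score < 12: 75 < 12 is false
  claim amount between 103540 USD and 123850 USD: 179996 in [103540, 123850] is false
  police report filed: no → false
  relevant rider attached: yes → true
  incident in covered region: yes → true
  deductible ≤ 5720 USD: 1565 ≤ 5720 is true
  days until reported > 318 days: 216 > 318 is false
  policy age ≤ 314 months: 277 ≤ 314 is true
Combine:
[1.1.1] false OR true OR true = true
[1.1.2] true OR true OR false = true
[1.1] true → true = true
[1] NOT true = false
[2.1.1.2.1] false AND true = false
[2.1.1.2] NOT false = true
[2.1.1] false AND true = false
[2.1] NOT false = true
[2.2.1] true AND true = true
[2.2.2] false OR true = true
[2.2] true → true = true
[2] true OR true = true
[root] false AND true = false
Overall: false → denied

Denied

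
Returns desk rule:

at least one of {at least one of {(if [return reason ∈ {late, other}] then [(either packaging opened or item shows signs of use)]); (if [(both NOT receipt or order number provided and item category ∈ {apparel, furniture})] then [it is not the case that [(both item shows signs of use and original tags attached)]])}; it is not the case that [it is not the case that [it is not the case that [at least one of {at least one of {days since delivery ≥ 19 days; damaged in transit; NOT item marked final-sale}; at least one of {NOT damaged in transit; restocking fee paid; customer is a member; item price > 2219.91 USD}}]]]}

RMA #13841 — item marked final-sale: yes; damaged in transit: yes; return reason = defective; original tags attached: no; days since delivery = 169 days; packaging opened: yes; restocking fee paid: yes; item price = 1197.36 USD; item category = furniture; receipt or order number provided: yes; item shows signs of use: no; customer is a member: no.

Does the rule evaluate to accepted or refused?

Accepted

Atomic conditions:
  return reason ∈ {late, other}: defective is not in the set → false
  packaging opened: yes → true
  item shows signs of use: no → false
  NOT receipt or order number provided: yes → false
  item category ∈ {apparel, furniture}: furniture is in the set → true
  original tags attached: no → false
  days since delivery ≥ 19 days: 169 ≥ 19 is true
  damaged in transit: yes → true
  NOT item marked final-sale: yes → false
  NOT damaged in transit: yes → false
  restocking fee paid: yes → true
  customer is a member: no → false
  item price > 2219.91 USD: 1197.36 > 2219.91 is false
Combine:
[1.1.2] true OR false = true
[1.1] false → true (antecedent false ⇒ implication holds) = true
[1.2.1] false AND true = false
[1.2.2.1] false AND false = false
[1.2.2] NOT false = true
[1.2] false → true (antecedent false ⇒ implication holds) = true
[1] true OR true = true
[2.1.1.1.1] true OR true OR false = true
[2.1.1.1.2] false OR true OR false OR false = true
[2.1.1.1] true OR true = true
[2.1.1] NOT true = false
[2.1] NOT false = true
[2] NOT true = false
[root] true OR false = true
Overall: true → accepted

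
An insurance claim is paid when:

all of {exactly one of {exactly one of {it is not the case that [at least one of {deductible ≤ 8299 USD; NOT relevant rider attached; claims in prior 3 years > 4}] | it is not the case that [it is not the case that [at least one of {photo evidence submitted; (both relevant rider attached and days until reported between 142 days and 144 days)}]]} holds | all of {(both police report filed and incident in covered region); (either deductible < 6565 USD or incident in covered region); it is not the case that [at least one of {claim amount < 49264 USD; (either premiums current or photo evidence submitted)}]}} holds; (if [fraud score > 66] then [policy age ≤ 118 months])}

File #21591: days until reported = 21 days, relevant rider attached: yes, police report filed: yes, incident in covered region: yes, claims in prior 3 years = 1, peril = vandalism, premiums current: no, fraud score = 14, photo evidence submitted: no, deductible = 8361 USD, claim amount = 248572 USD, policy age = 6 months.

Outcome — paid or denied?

Atomic conditions:
  deductible ≤ 8299 USD: 8361 ≤ 8299 is false
  NOT relevant rider attached: yes → false
  claims in prior 3 years > 4: 1 > 4 is false
  photo evidence submitted: no → false
  relevant rider attached: yes → true
  days until reported between 142 days and 144 days: 21 in [142, 144] is false
  police report filed: yes → true
  incident in covered region: yes → true
  deductible < 6565 USD: 8361 < 6565 is false
  claim amount < 49264 USD: 248572 < 49264 is false
  premiums current: no → false
  fraud score > 66: 14 > 66 is false
  policy age ≤ 118 months: 6 ≤ 118 is true
Combine:
[1.1.1.1] false OR false OR false = false
[1.1.1] NOT false = true
[1.1.2.1.1.2] true AND false = false
[1.1.2.1.1] false OR false = false
[1.1.2.1] NOT false = true
[1.1.2] NOT true = false
[1.1] exactly-one(true, false) = true
[1.2.1] true AND true = true
[1.2.2] false OR true = true
[1.2.3.1.2] false OR false = false
[1.2.3.1] false OR false = false
[1.2.3] NOT false = true
[1.2] true AND true AND true = true
[1] exactly-one(true, true) = false
[2] false → true (antecedent false ⇒ implication holds) = true
[root] false AND true = false
Overall: false → denied

Denied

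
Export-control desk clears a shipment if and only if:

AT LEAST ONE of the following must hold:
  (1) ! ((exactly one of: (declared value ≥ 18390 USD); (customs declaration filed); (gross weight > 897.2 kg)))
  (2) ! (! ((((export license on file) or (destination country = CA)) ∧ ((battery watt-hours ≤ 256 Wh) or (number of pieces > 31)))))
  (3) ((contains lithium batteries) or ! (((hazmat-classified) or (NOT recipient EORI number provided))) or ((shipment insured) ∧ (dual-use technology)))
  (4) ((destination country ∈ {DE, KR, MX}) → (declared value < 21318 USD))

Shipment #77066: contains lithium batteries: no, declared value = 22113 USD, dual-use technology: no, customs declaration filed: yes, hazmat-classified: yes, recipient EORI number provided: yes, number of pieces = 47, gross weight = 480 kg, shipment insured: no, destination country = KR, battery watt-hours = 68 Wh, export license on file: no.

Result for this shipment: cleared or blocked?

Atomic conditions:
  declared value ≥ 18390 USD: 22113 ≥ 18390 is true
  customs declaration filed: yes → true
  gross weight > 897.2 kg: 480 > 897.2 is false
  export license on file: no → false
  destination country = CA: KR == CA is false
  battery watt-hours ≤ 256 Wh: 68 ≤ 256 is true
  number of pieces > 31: 47 > 31 is true
  contains lithium batteries: no → false
  hazmat-classified: yes → true
  NOT recipient EORI number provided: yes → false
  shipment insured: no → false
  dual-use technology: no → false
  destination country ∈ {DE, KR, MX}: KR is in the set → true
  declared value < 21318 USD: 22113 < 21318 is false
Combine:
[1.1] exactly-one(true, true, false) = false
[1] NOT false = true
[2.1.1.1] false OR false = false
[2.1.1.2] true OR true = true
[2.1.1] false AND true = false
[2.1] NOT false = true
[2] NOT true = false
[3.2.1] true OR false = true
[3.2] NOT true = false
[3.3] false AND false = false
[3] false OR false OR false = false
[4] true → false = false
[root] true OR false OR false OR false = true
Overall: true → cleared

Cleared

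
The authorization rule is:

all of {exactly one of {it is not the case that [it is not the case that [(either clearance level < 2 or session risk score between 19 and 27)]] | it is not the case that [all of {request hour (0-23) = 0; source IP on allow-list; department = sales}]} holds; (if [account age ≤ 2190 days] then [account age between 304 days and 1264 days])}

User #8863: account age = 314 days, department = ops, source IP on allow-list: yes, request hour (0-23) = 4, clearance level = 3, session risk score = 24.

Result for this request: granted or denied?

Denied

Atomic conditions:
  clearance level < 2: 3 < 2 is false
  session risk score between 19 and 27: 24 in [19, 27] is true
  request hour (0-23) = 0: 4 == 0 is false
  source IP on allow-list: yes → true
  department = sales: ops == sales is false
  account age ≤ 2190 days: 314 ≤ 2190 is true
  account age between 304 days and 1264 days: 314 in [304, 1264] is true
Combine:
[1.1.1.1] false OR true = true
[1.1.1] NOT true = false
[1.1] NOT false = true
[1.2.1] false AND true AND false = false
[1.2] NOT false = true
[1] exactly-one(true, true) = false
[2] true → true = true
[root] false AND true = false
Overall: false → denied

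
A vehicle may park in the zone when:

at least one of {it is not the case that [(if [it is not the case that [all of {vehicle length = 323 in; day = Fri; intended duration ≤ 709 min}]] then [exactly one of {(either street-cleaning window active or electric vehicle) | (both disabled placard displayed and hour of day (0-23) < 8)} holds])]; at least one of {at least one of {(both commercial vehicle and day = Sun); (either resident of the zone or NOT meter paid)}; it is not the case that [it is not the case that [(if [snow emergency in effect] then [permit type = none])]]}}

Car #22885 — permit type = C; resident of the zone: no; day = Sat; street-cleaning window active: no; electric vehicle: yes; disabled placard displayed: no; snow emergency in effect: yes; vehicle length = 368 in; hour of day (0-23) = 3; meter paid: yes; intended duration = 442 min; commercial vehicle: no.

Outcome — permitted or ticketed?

Ticketed

Atomic conditions:
  vehicle length = 323 in: 368 == 323 is false
  day = Fri: Sat == Fri is false
  intended duration ≤ 709 min: 442 ≤ 709 is true
  street-cleaning window active: no → false
  electric vehicle: yes → true
  disabled placard displayed: no → false
  hour of day (0-23) < 8: 3 < 8 is true
  commercial vehicle: no → false
  day = Sun: Sat == Sun is false
  resident of the zone: no → false
  NOT meter paid: yes → false
  snow emergency in effect: yes → true
  permit type = none: C == none is false
Combine:
[1.1.1.1] false AND false AND true = false
[1.1.1] NOT false = true
[1.1.2.1] false OR true = true
[1.1.2.2] false AND true = false
[1.1.2] exactly-one(true, false) = true
[1.1] true → true = true
[1] NOT true = false
[2.1.1] false AND false = false
[2.1.2] false OR false = false
[2.1] false OR false = false
[2.2.1.1] true → false = false
[2.2.1] NOT false = true
[2.2] NOT true = false
[2] false OR false = false
[root] false OR false = false
Overall: false → ticketed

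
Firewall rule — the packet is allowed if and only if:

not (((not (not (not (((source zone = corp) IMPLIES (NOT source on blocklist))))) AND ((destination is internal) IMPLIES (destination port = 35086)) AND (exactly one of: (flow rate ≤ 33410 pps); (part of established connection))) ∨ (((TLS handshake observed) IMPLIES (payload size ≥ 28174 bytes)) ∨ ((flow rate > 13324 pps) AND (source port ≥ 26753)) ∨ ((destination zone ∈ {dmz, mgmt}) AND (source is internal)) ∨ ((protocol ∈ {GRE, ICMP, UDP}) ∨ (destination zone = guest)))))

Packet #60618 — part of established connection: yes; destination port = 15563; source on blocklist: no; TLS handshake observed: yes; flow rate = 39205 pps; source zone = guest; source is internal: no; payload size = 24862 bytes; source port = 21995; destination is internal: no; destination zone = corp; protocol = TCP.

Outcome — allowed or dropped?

Allowed

Atomic conditions:
  source zone = corp: guest == corp is false
  NOT source on blocklist: no → true
  destination is internal: no → false
  destination port = 35086: 15563 == 35086 is false
  flow rate ≤ 33410 pps: 39205 ≤ 33410 is false
  part of established connection: yes → true
  TLS handshake observed: yes → true
  payload size ≥ 28174 bytes: 24862 ≥ 28174 is false
  flow rate > 13324 pps: 39205 > 13324 is true
  source port ≥ 26753: 21995 ≥ 26753 is false
  destination zone ∈ {dmz, mgmt}: corp is not in the set → false
  source is internal: no → false
  protocol ∈ {GRE, ICMP, UDP}: TCP is not in the set → false
  destination zone = guest: corp == guest is false
Combine:
[1.1.1.1.1.1] false → true (antecedent false ⇒ implication holds) = true
[1.1.1.1.1] NOT true = false
[1.1.1.1] NOT false = true
[1.1.1] NOT true = false
[1.1.2] false → false (antecedent false ⇒ implication holds) = true
[1.1.3] exactly-one(false, true) = true
[1.1] false AND true AND true = false
[1.2.1] true → false = false
[1.2.2] true AND false = false
[1.2.3] false AND false = false
[1.2.4] false OR false = false
[1.2] false OR false OR false OR false = false
[1] false OR false = false
[root] NOT false = true
Overall: true → allowed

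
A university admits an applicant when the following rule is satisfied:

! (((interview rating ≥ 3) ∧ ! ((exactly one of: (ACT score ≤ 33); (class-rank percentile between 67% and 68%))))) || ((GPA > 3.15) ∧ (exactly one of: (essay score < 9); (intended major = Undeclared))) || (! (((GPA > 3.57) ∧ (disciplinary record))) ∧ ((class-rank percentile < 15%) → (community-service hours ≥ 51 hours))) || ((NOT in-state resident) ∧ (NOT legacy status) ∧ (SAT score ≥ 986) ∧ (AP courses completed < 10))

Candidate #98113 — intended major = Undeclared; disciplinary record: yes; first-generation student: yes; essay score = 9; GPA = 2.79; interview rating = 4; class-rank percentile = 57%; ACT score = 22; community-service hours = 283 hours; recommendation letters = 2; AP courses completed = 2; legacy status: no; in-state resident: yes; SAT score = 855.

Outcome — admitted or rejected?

Admitted

Atomic conditions:
  interview rating ≥ 3: 4 ≥ 3 is true
  ACT score ≤ 33: 22 ≤ 33 is true
  class-rank percentile between 67% and 68%: 57 in [67, 68] is false
  GPA > 3.15: 2.79 > 3.15 is false
  essay score < 9: 9 < 9 is false
  intended major = Undeclared: Undeclared == Undeclared is true
  GPA > 3.57: 2.79 > 3.57 is false
  disciplinary record: yes → true
  class-rank percentile < 15%: 57 < 15 is false
  community-service hours ≥ 51 hours: 283 ≥ 51 is true
  NOT in-state resident: yes → false
  NOT legacy status: no → true
  SAT score ≥ 986: 855 ≥ 986 is false
  AP courses completed < 10: 2 < 10 is true
Combine:
[1.1.2.1] exactly-one(true, false) = true
[1.1.2] NOT true = false
[1.1] true AND false = false
[1] NOT false = true
[2.2] exactly-one(false, true) = true
[2] false AND true = false
[3.1.1] false AND true = false
[3.1] NOT false = true
[3.2] false → true (antecedent false ⇒ implication holds) = true
[3] true AND true = true
[4] false AND true AND false AND true = false
[root] true OR false OR true OR false = true
Overall: true → admitted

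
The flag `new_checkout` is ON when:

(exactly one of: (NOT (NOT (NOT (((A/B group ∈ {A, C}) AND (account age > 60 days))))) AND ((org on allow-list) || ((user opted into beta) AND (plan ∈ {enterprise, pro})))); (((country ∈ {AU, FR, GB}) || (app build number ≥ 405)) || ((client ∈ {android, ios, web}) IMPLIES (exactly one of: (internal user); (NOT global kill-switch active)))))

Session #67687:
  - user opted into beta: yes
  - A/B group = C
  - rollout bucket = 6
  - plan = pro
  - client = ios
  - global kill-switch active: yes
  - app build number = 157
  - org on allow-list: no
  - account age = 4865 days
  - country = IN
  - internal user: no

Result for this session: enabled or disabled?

Disabled

Atomic conditions:
  A/B group ∈ {A, C}: C is in the set → true
  account age > 60 days: 4865 > 60 is true
  org on allow-list: no → false
  user opted into beta: yes → true
  plan ∈ {enterprise, pro}: pro is in the set → true
  country ∈ {AU, FR, GB}: IN is not in the set → false
  app build number ≥ 405: 157 ≥ 405 is false
  client ∈ {android, ios, web}: ios is in the set → true
  internal user: no → false
  NOT global kill-switch active: yes → false
Combine:
[1.1.1.1.1] true AND true = true
[1.1.1.1] NOT true = false
[1.1.1] NOT false = true
[1.1] NOT true = false
[1.2.2] true AND true = true
[1.2] false OR true = true
[1] false AND true = false
[2.1] false OR false = false
[2.2.2] exactly-one(false, false) = false
[2.2] true → false = false
[2] false OR false = false
[root] exactly-one(false, false) = false
Overall: false → disabled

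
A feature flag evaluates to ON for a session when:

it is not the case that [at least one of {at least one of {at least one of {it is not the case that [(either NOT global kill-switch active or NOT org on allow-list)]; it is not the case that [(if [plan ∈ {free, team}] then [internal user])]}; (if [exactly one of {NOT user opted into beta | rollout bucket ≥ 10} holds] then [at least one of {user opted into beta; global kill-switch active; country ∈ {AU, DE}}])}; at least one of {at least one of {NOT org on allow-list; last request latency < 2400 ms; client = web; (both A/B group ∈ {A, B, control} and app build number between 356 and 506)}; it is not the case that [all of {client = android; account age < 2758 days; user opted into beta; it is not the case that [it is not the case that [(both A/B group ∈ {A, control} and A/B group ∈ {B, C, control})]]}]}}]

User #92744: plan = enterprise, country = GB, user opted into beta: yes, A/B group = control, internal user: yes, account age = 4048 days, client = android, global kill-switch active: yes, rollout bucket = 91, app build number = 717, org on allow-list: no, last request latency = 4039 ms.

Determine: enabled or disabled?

Disabled

Atomic conditions:
  NOT global kill-switch active: yes → false
  NOT org on allow-list: no → true
  plan ∈ {free, team}: enterprise is not in the set → false
  internal user: yes → true
  NOT user opted into beta: yes → false
  rollout bucket ≥ 10: 91 ≥ 10 is true
  user opted into beta: yes → true
  global kill-switch active: yes → true
  country ∈ {AU, DE}: GB is not in the set → false
  last request latency < 2400 ms: 4039 < 2400 is false
  client = web: android == web is false
  A/B group ∈ {A, B, control}: control is in the set → true
  app build number between 356 and 506: 717 in [356, 506] is false
  client = android: android == android is true
  account age < 2758 days: 4048 < 2758 is false
  A/B group ∈ {A, control}: control is in the set → true
  A/B group ∈ {B, C, control}: control is in the set → true
Combine:
[1.1.1.1.1] false OR true = true
[1.1.1.1] NOT true = false
[1.1.1.2.1] false → true (antecedent false ⇒ implication holds) = true
[1.1.1.2] NOT true = false
[1.1.1] false OR false = false
[1.1.2.1] exactly-one(false, true) = true
[1.1.2.2] true OR true OR false = true
[1.1.2] true → true = true
[1.1] false OR true = true
[1.2.1.4] true AND false = false
[1.2.1] true OR false OR false OR false = true
[1.2.2.1.4.1.1] true AND true = true
[1.2.2.1.4.1] NOT true = false
[1.2.2.1.4] NOT false = true
[1.2.2.1] true AND false AND true AND true = false
[1.2.2] NOT false = true
[1.2] true OR true = true
[1] true OR true = true
[root] NOT true = false
Overall: false → disabled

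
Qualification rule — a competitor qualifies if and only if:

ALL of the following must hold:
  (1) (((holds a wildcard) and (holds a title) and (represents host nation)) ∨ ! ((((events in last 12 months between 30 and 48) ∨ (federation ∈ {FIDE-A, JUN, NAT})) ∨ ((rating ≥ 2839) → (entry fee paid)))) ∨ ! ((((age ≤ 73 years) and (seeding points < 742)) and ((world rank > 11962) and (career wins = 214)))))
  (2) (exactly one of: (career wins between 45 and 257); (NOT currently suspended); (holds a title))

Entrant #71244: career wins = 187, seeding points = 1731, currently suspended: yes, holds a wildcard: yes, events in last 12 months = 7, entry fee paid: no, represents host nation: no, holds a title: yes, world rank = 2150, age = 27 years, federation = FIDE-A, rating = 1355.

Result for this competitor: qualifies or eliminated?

Atomic conditions:
  holds a wildcard: yes → true
  holds a title: yes → true
  represents host nation: no → false
  events in last 12 months between 30 and 48: 7 in [30, 48] is false
  federation ∈ {FIDE-A, JUN, NAT}: FIDE-A is in the set → true
  rating ≥ 2839: 1355 ≥ 2839 is false
  entry fee paid: no → false
  age ≤ 73 years: 27 ≤ 73 is true
  seeding points < 742: 1731 < 742 is false
  world rank > 11962: 2150 > 11962 is false
  career wins = 214: 187 == 214 is false
  career wins between 45 and 257: 187 in [45, 257] is true
  NOT currently suspended: yes → false
Combine:
[1.1] true AND true AND false = false
[1.2.1.1] false OR true = true
[1.2.1.2] false → false (antecedent false ⇒ implication holds) = true
[1.2.1] true OR true = true
[1.2] NOT true = false
[1.3.1.1] true AND false = false
[1.3.1.2] false AND false = false
[1.3.1] false AND false = false
[1.3] NOT false = true
[1] false OR false OR true = true
[2] exactly-one(true, false, true) = false
[root] true AND false = false
Overall: false → eliminated

Eliminated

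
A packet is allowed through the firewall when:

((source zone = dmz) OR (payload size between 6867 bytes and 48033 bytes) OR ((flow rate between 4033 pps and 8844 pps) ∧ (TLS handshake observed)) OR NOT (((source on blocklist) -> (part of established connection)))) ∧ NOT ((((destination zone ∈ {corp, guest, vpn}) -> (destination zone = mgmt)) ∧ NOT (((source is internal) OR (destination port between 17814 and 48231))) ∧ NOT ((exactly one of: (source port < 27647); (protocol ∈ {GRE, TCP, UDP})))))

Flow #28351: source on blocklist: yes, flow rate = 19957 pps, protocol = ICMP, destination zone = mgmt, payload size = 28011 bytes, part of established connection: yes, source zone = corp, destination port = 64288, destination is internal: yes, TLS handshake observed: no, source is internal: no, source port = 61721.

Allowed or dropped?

Dropped

Atomic conditions:
  source zone = dmz: corp == dmz is false
  payload size between 6867 bytes and 48033 bytes: 28011 in [6867, 48033] is true
  flow rate between 4033 pps and 8844 pps: 19957 in [4033, 8844] is false
  TLS handshake observed: no → false
  source on blocklist: yes → true
  part of established connection: yes → true
  destination zone ∈ {corp, guest, vpn}: mgmt is not in the set → false
  destination zone = mgmt: mgmt == mgmt is true
  source is internal: no → false
  destination port between 17814 and 48231: 64288 in [17814, 48231] is false
  source port < 27647: 61721 < 27647 is false
  protocol ∈ {GRE, TCP, UDP}: ICMP is not in the set → false
Combine:
[1.3] false AND false = false
[1.4.1] true → true = true
[1.4] NOT true = false
[1] false OR true OR false OR false = true
[2.1.1] false → true (antecedent false ⇒ implication holds) = true
[2.1.2.1] false OR false = false
[2.1.2] NOT false = true
[2.1.3.1] exactly-one(false, false) = false
[2.1.3] NOT false = true
[2.1] true AND true AND true = true
[2] NOT true = false
[root] true AND false = false
Overall: false → dropped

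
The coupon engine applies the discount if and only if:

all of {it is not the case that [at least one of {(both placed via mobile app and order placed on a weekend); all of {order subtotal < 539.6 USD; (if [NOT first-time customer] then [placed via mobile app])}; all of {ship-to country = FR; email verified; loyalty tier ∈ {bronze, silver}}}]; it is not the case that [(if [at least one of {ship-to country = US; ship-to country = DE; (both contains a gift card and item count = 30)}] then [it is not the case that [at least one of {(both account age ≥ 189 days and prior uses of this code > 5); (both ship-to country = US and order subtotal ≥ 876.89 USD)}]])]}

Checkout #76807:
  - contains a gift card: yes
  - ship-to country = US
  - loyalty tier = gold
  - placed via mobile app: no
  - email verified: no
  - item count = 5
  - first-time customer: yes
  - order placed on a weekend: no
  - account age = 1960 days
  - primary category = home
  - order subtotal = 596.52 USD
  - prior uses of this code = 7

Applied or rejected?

Atomic conditions:
  placed via mobile app: no → false
  order placed on a weekend: no → false
  order subtotal < 539.6 USD: 596.52 < 539.6 is false
  NOT first-time customer: yes → false
  ship-to country = FR: US == FR is false
  email verified: no → false
  loyalty tier ∈ {bronze, silver}: gold is not in the set → false
  ship-to country = US: US == US is true
  ship-to country = DE: US == DE is false
  contains a gift card: yes → true
  item count = 30: 5 == 30 is false
  account age ≥ 189 days: 1960 ≥ 189 is true
  prior uses of this code > 5: 7 > 5 is true
  order subtotal ≥ 876.89 USD: 596.52 ≥ 876.89 is false
Combine:
[1.1.1] false AND false = false
[1.1.2.2] false → false (antecedent false ⇒ implication holds) = true
[1.1.2] false AND true = false
[1.1.3] false AND false AND false = false
[1.1] false OR false OR false = false
[1] NOT false = true
[2.1.1.3] true AND false = false
[2.1.1] true OR false OR false = true
[2.1.2.1.1] true AND true = true
[2.1.2.1.2] true AND false = false
[2.1.2.1] true OR false = true
[2.1.2] NOT true = false
[2.1] true → false = false
[2] NOT false = true
[root] true AND true = true
Overall: true → applied

Applied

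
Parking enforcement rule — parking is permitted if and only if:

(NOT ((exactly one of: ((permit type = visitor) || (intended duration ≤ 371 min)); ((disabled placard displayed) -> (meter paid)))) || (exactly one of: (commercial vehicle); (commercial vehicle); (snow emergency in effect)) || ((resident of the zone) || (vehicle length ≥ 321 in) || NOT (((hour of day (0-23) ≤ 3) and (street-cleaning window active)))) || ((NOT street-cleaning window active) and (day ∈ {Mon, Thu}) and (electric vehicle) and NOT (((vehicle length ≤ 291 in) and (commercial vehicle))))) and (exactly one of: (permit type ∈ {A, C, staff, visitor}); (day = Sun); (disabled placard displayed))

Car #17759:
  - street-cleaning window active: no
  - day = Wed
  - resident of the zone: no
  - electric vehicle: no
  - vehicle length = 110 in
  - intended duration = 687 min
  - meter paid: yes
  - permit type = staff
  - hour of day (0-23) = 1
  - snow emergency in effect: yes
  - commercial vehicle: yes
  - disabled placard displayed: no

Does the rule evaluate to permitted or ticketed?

Permitted

Atomic conditions:
  permit type = visitor: staff == visitor is false
  intended duration ≤ 371 min: 687 ≤ 371 is false
  disabled placard displayed: no → false
  meter paid: yes → true
  commercial vehicle: yes → true
  snow emergency in effect: yes → true
  resident of the zone: no → false
  vehicle length ≥ 321 in: 110 ≥ 321 is false
  hour of day (0-23) ≤ 3: 1 ≤ 3 is true
  street-cleaning window active: no → false
  NOT street-cleaning window active: no → true
  day ∈ {Mon, Thu}: Wed is not in the set → false
  electric vehicle: no → false
  vehicle length ≤ 291 in: 110 ≤ 291 is true
  permit type ∈ {A, C, staff, visitor}: staff is in the set → true
  day = Sun: Wed == Sun is false
Combine:
[1.1.1.1] false OR false = false
[1.1.1.2] false → true (antecedent false ⇒ implication holds) = true
[1.1.1] exactly-one(false, true) = true
[1.1] NOT true = false
[1.2] exactly-one(true, true, true) = false
[1.3.3.1] true AND false = false
[1.3.3] NOT false = true
[1.3] false OR false OR true = true
[1.4.4.1] true AND true = true
[1.4.4] NOT true = false
[1.4] true AND false AND false AND false = false
[1] false OR false OR true OR false = true
[2] exactly-one(true, false, false) = true
[root] true AND true = true
Overall: true → permitted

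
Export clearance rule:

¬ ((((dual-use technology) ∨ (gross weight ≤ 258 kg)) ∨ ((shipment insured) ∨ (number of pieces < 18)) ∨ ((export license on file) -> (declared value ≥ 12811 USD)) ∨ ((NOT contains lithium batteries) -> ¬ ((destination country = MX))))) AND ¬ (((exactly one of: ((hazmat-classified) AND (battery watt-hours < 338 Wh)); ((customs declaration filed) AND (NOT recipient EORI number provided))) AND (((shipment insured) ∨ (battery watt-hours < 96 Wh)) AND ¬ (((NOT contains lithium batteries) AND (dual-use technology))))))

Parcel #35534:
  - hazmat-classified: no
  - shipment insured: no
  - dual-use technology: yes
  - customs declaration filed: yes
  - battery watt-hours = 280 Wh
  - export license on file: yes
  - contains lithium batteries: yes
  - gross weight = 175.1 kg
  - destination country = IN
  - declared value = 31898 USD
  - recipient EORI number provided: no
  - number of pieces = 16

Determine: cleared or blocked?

Atomic conditions:
  dual-use technology: yes → true
  gross weight ≤ 258 kg: 175.1 ≤ 258 is true
  shipment insured: no → false
  number of pieces < 18: 16 < 18 is true
  export license on file: yes → true
  declared value ≥ 12811 USD: 31898 ≥ 12811 is true
  NOT contains lithium batteries: yes → false
  destination country = MX: IN == MX is false
  hazmat-classified: no → false
  battery watt-hours < 338 Wh: 280 < 338 is true
  customs declaration filed: yes → true
  NOT recipient EORI number provided: no → true
  battery watt-hours < 96 Wh: 280 < 96 is false
Combine:
[1.1.1] true OR true = true
[1.1.2] false OR true = true
[1.1.3] true → true = true
[1.1.4.2] NOT false = true
[1.1.4] false → true (antecedent false ⇒ implication holds) = true
[1.1] true OR true OR true OR true = true
[1] NOT true = false
[2.1.1.1] false AND true = false
[2.1.1.2] true AND true = true
[2.1.1] exactly-one(false, true) = true
[2.1.2.1] false OR false = false
[2.1.2.2.1] false AND true = false
[2.1.2.2] NOT false = true
[2.1.2] false AND true = false
[2.1] true AND false = false
[2] NOT false = true
[root] false AND true = false
Overall: false → blocked

Blocked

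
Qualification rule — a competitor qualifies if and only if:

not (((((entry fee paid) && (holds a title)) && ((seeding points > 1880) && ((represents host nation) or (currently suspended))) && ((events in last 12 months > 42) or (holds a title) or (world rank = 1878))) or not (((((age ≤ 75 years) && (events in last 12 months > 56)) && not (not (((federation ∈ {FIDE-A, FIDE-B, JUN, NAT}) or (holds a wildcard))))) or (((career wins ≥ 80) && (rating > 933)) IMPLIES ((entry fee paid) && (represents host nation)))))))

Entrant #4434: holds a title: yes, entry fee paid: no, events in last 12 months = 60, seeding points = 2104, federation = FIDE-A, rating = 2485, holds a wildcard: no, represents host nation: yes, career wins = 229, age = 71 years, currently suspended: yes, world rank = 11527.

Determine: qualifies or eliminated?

Qualifies

Atomic conditions:
  entry fee paid: no → false
  holds a title: yes → true
  seeding points > 1880: 2104 > 1880 is true
  represents host nation: yes → true
  currently suspended: yes → true
  events in last 12 months > 42: 60 > 42 is true
  world rank = 1878: 11527 == 1878 is false
  age ≤ 75 years: 71 ≤ 75 is true
  events in last 12 months > 56: 60 > 56 is true
  federation ∈ {FIDE-A, FIDE-B, JUN, NAT}: FIDE-A is in the set → true
  holds a wildcard: no → false
  career wins ≥ 80: 229 ≥ 80 is true
  rating > 933: 2485 > 933 is true
Combine:
[1.1.1] false AND true = false
[1.1.2.2] true OR true = true
[1.1.2] true AND true = true
[1.1.3] true OR true OR false = true
[1.1] false AND true AND true = false
[1.2.1.1.1] true AND true = true
[1.2.1.1.2.1.1] true OR false = true
[1.2.1.1.2.1] NOT true = false
[1.2.1.1.2] NOT false = true
[1.2.1.1] true AND true = true
[1.2.1.2.1] true AND true = true
[1.2.1.2.2] false AND true = false
[1.2.1.2] true → false = false
[1.2.1] true OR false = true
[1.2] NOT true = false
[1] false OR false = false
[root] NOT false = true
Overall: true → qualifies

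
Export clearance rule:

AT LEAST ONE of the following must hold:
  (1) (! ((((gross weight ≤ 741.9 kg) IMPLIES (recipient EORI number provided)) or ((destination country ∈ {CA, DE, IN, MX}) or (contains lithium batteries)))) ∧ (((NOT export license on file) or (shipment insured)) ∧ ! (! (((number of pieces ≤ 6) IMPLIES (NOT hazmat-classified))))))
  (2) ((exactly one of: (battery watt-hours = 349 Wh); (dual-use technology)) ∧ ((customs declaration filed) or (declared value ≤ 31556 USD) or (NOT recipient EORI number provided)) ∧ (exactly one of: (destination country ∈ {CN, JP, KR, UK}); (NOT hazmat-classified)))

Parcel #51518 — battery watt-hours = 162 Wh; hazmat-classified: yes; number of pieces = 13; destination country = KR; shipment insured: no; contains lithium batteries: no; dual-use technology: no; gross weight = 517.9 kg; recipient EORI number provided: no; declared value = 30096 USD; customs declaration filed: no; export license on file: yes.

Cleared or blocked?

Atomic conditions:
  gross weight ≤ 741.9 kg: 517.9 ≤ 741.9 is true
  recipient EORI number provided: no → false
  destination country ∈ {CA, DE, IN, MX}: KR is not in the set → false
  contains lithium batteries: no → false
  NOT export license on file: yes → false
  shipment insured: no → false
  number of pieces ≤ 6: 13 ≤ 6 is false
  NOT hazmat-classified: yes → false
  battery watt-hours = 349 Wh: 162 == 349 is false
  dual-use technology: no → false
  customs declaration filed: no → false
  declared value ≤ 31556 USD: 30096 ≤ 31556 is true
  NOT recipient EORI number provided: no → true
  destination country ∈ {CN, JP, KR, UK}: KR is in the set → true
Combine:
[1.1.1.1] true → false = false
[1.1.1.2] false OR false = false
[1.1.1] false OR false = false
[1.1] NOT false = true
[1.2.1] false OR false = false
[1.2.2.1.1] false → false (antecedent false ⇒ implication holds) = true
[1.2.2.1] NOT true = false
[1.2.2] NOT false = true
[1.2] false AND true = false
[1] true AND false = false
[2.1] exactly-one(false, false) = false
[2.2] false OR true OR true = true
[2.3] exactly-one(true, false) = true
[2] false AND true AND true = false
[root] false OR false = false
Overall: false → blocked

Blocked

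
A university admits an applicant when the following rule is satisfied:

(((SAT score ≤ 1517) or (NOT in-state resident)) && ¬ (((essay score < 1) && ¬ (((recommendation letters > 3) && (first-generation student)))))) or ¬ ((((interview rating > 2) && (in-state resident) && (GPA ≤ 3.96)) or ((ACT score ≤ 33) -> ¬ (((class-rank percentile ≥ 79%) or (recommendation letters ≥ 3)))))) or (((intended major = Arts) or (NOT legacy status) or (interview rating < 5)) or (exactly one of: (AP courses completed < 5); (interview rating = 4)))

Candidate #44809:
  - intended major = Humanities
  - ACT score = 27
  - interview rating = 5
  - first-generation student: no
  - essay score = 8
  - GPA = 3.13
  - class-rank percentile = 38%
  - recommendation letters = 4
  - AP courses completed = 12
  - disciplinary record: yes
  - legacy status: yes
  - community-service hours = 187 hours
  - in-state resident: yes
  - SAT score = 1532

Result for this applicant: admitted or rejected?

Atomic conditions:
  SAT score ≤ 1517: 1532 ≤ 1517 is false
  NOT in-state resident: yes → false
  essay score < 1: 8 < 1 is false
  recommendation letters > 3: 4 > 3 is true
  first-generation student: no → false
  interview rating > 2: 5 > 2 is true
  in-state resident: yes → true
  GPA ≤ 3.96: 3.13 ≤ 3.96 is true
  ACT score ≤ 33: 27 ≤ 33 is true
  class-rank percentile ≥ 79%: 38 ≥ 79 is false
  recommendation letters ≥ 3: 4 ≥ 3 is true
  intended major = Arts: Humanities == Arts is false
  NOT legacy status: yes → false
  interview rating < 5: 5 < 5 is false
  AP courses completed < 5: 12 < 5 is false
  interview rating = 4: 5 == 4 is false
Combine:
[1.1] false OR false = false
[1.2.1.2.1] true AND false = false
[1.2.1.2] NOT false = true
[1.2.1] false AND true = false
[1.2] NOT false = true
[1] false AND true = false
[2.1.1] true AND true AND true = true
[2.1.2.2.1] false OR true = true
[2.1.2.2] NOT true = false
[2.1.2] true → false = false
[2.1] true OR false = true
[2] NOT true = false
[3.1] false OR false OR false = false
[3.2] exactly-one(false, false) = false
[3] false OR false = false
[root] false OR false OR false = false
Overall: false → rejected

Rejected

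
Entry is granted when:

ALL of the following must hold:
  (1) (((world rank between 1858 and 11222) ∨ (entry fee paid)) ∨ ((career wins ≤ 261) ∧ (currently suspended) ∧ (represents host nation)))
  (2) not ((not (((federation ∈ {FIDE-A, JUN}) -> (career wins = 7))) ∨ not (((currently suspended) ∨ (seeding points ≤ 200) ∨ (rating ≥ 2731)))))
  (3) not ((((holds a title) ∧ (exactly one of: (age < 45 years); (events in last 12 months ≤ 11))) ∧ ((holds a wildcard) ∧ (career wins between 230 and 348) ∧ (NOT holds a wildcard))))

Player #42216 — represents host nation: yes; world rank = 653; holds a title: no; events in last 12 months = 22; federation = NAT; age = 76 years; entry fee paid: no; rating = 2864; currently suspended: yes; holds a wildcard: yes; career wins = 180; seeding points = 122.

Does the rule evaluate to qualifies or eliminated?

Atomic conditions:
  world rank between 1858 and 11222: 653 in [1858, 11222] is false
  entry fee paid: no → false
  career wins ≤ 261: 180 ≤ 261 is true
  currently suspended: yes → true
  represents host nation: yes → true
  federation ∈ {FIDE-A, JUN}: NAT is not in the set → false
  career wins = 7: 180 == 7 is false
  seeding points ≤ 200: 122 ≤ 200 is true
  rating ≥ 2731: 2864 ≥ 2731 is true
  holds a title: no → false
  age < 45 years: 76 < 45 is false
  events in last 12 months ≤ 11: 22 ≤ 11 is false
  holds a wildcard: yes → true
  career wins between 230 and 348: 180 in [230, 348] is false
  NOT holds a wildcard: yes → false
Combine:
[1.1] false OR false = false
[1.2] true AND true AND true = true
[1] false OR true = true
[2.1.1.1] false → false (antecedent false ⇒ implication holds) = true
[2.1.1] NOT true = false
[2.1.2.1] true OR true OR true = true
[2.1.2] NOT true = false
[2.1] false OR false = false
[2] NOT false = true
[3.1.1.2] exactly-one(false, false) = false
[3.1.1] false AND false = false
[3.1.2] true AND false AND false = false
[3.1] false AND false = false
[3] NOT false = true
[root] true AND true AND true = true
Overall: true → qualifies

Qualifies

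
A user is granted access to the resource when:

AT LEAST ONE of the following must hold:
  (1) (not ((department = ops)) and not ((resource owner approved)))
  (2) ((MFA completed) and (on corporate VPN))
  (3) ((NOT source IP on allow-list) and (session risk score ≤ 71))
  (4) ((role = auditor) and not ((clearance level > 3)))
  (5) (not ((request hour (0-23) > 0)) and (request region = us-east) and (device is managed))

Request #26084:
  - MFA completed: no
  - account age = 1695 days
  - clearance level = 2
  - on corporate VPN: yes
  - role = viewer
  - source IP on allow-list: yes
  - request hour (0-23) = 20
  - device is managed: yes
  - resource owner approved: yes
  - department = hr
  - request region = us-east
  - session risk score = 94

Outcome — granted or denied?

Atomic conditions:
  department = ops: hr == ops is false
  resource owner approved: yes → true
  MFA completed: no → false
  on corporate VPN: yes → true
  NOT source IP on allow-list: yes → false
  session risk score ≤ 71: 94 ≤ 71 is false
  role = auditor: viewer == auditor is false
  clearance level > 3: 2 > 3 is false
  request hour (0-23) > 0: 20 > 0 is true
  request region = us-east: us-east == us-east is true
  device is managed: yes → true
Combine:
[1.1] NOT false = true
[1.2] NOT true = false
[1] true AND false = false
[2] false AND true = false
[3] false AND false = false
[4.2] NOT false = true
[4] false AND true = false
[5.1] NOT true = false
[5] false AND true AND true = false
[root] false OR false OR false OR false OR false = false
Overall: false → denied

Denied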